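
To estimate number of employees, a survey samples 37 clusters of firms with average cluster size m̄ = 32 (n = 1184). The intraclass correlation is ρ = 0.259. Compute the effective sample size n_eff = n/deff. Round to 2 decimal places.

deff = 1 + (32 − 1)·0.259 = 1 + 8.029 = 9.029.
n_eff = 1184 / 9.029 = 131.13.

131.13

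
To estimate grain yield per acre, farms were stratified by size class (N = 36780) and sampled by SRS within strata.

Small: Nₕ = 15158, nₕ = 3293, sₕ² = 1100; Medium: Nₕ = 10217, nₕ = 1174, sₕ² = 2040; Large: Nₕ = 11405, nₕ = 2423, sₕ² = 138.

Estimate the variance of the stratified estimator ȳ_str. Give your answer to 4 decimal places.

Var(ȳ_str) = Σₕ Wₕ²(1 − fₕ)sₕ²/nₕ with Wₕ = Nₕ/N, N = 36780.
Small: Wₕ = 0.41212616; term = 0.41212616²·(1 − 0.21724502)·1100/3293 = 0.044410652.
Medium: Wₕ = 0.27778684; term = 0.27778684²·(1 − 0.11490653)·2040/1174 = 0.11867918.
Large: Wₕ = 0.31008700; term = 0.31008700²·(1 − 0.21245068)·138/2423 = 0.0043129117.
Sum = 0.16740274.

0.1674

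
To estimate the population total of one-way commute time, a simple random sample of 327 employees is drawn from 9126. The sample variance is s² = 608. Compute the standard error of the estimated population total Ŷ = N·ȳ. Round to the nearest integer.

Var(Ŷ) = N²·Var(ȳ) = N²·(1 − n/N)·s²/n.
f = 327/9126 = 0.03583169; Var(ȳ) = 0.96416831·608/327 = 1.7927044.
Var(Ŷ) = 9126² · 1.7927044 = 1.4930337 × 10^8.
SE(Ŷ) = √(1.4930337 × 10^8) = 12219.

12219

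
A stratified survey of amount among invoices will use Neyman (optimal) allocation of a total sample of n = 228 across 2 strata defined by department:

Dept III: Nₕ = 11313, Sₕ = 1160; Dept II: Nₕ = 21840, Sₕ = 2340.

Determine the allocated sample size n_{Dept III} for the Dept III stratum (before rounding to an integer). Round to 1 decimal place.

46.6

Neyman allocation: nₕ = n·NₕSₕ / Σⱼ NⱼSⱼ.
Σ NⱼSⱼ = 11313·1160 + 21840·2340 = 6.422868 × 10^7.
n_{Dept III} = 228·11313·1160 / (6.422868 × 10^7) = 46.6.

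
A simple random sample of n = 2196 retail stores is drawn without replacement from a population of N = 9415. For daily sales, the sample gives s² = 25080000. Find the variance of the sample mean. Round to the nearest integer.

Under SRS without replacement, Var(ȳ) = (1 − f)·s²/n with f = n/N = 2196/9415 = 0.23324482.
Var(ȳ) = (1 − 0.23324482)·25080000/2196 = 0.76675518·11420.765 = 8756.9307.

8757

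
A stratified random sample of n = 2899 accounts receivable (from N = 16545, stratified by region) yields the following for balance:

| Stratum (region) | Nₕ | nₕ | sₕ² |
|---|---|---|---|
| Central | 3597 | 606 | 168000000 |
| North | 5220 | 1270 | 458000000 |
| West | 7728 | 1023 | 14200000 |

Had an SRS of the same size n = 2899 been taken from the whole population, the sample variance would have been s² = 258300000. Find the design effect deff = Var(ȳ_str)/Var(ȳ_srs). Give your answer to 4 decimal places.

Var(ȳ_str) = Σ Wₕ²(1−fₕ)sₕ²/nₕ with Wₕ = Nₕ/16545:
  Central: (3597/16545)²·(1−606/3597)·168000000/606 = 10895.821
  North: (5220/16545)²·(1−1270/5220)·458000000/1270 = 27164.131
  West: (7728/16545)²·(1−1023/7728)·14200000/1023 = 2627.5141
  → Var(ȳ_str) = 40687.466.
Var(ȳ_srs) = (1 − 2899/16545)·258300000/2899 = 73487.722.
deff = 40687.466 / 73487.722 = 0.5537.

0.5537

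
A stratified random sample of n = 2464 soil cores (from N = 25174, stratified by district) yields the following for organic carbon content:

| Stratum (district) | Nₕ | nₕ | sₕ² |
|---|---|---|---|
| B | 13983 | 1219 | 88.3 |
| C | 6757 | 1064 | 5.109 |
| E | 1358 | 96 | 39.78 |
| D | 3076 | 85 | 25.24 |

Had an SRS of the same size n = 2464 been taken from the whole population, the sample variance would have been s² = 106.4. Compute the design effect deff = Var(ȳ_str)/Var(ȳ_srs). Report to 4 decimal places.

Var(ȳ_str) = Σ Wₕ²(1−fₕ)sₕ²/nₕ with Wₕ = Nₕ/25174:
  B: (13983/25174)²·(1−1219/13983)·88.3/1219 = 0.020400448
  C: (6757/25174)²·(1−1064/6757)·5.109/1064 = 2.91464 × 10^-4
  E: (1358/25174)²·(1−96/1358)·39.78/96 = 0.0011205938
  D: (3076/25174)²·(1−85/3076)·25.24/85 = 0.0043109076
  → Var(ȳ_str) = 0.026123413.
Var(ȳ_srs) = (1 − 2464/25174)·106.4/2464 = 0.038955235.
deff = 0.026123413 / 0.038955235 = 0.6706.

0.6706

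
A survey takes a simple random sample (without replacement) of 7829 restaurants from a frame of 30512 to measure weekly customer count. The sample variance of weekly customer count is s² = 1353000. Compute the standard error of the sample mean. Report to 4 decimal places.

11.3347

Under SRS without replacement, Var(ȳ) = (1 − f)·s²/n with f = n/N = 7829/30512 = 0.25658757.
Var(ȳ) = (1 − 0.25658757)·1353000/7829 = 0.74341243·172.81901 = 128.4758.
SE(ȳ) = √(128.4758) = 11.3347.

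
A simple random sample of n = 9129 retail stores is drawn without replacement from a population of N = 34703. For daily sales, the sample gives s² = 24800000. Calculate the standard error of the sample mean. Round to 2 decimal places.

Under SRS without replacement, Var(ȳ) = (1 − f)·s²/n with f = n/N = 9129/34703 = 0.26306083.
Var(ȳ) = (1 − 0.26306083)·24800000/9129 = 0.73693917·2716.6174 = 2001.9818.
SE(ȳ) = √(2001.9818) = 44.74.

44.74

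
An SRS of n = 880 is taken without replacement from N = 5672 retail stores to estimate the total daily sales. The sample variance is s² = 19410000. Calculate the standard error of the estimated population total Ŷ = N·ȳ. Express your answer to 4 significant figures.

774300

Var(Ŷ) = N²·Var(ȳ) = N²·(1 − n/N)·s²/n.
f = 880/5672 = 0.15514810; Var(ȳ) = 0.84485190·19410000/880 = 18634.745.
Var(Ŷ) = 5672² · 18634.745 = 5.9950926 × 10^11.
SE(Ŷ) = √(5.9950926 × 10^11) = 774300.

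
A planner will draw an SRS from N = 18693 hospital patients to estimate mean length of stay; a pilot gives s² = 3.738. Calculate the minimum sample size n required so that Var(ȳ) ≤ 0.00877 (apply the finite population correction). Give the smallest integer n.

Without fpc, n₀ = s²/D = 3.738/0.00877 = 426.2258.
With fpc, (1 − n/N)·s²/n ≤ D requires n ≥ n₀/(1 + n₀/N) = 426.2258/(1 + 426.2258/18693) = 416.7239.
Rounding up, n = 417.

417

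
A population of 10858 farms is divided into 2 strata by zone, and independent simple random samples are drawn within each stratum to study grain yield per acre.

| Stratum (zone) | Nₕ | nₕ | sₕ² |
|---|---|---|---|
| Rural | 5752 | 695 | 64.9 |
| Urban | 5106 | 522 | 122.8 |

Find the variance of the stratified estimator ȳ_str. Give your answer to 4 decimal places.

0.0697

Var(ȳ_str) = Σₕ Wₕ²(1 − fₕ)sₕ²/nₕ with Wₕ = Nₕ/N, N = 10858.
Rural: Wₕ = 0.52974765; term = 0.52974765²·(1 − 0.12082754)·64.9/695 = 0.023039447.
Urban: Wₕ = 0.47025235; term = 0.47025235²·(1 − 0.10223267)·122.8/522 = 0.04670395.
Sum = 0.069743397.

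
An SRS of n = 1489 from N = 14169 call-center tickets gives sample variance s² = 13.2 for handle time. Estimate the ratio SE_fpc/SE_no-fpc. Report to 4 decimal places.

0.9460

f = n/N = 1489/14169 = 0.10508857.
SE_no-fpc = √(s²/n) = 0.094154182; SE_fpc = √((1−f)s²/n) = 0.089069629.
Ratio = √(1−f) = 0.94599758.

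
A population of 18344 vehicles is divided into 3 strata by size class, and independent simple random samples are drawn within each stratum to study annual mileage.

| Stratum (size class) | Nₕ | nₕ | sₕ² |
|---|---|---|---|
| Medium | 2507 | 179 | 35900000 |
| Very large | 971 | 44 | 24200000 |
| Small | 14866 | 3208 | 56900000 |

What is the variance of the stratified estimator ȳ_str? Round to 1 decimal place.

Var(ȳ_str) = Σₕ Wₕ²(1 − fₕ)sₕ²/nₕ with Wₕ = Nₕ/N, N = 18344.
Medium: Wₕ = 0.13666594; term = 0.13666594²·(1 − 0.07140008)·35900000/179 = 3478.4891.
Very large: Wₕ = 0.05293284; term = 0.05293284²·(1 − 0.04531411)·24200000/44 = 1471.2063.
Small: Wₕ = 0.81040122; term = 0.81040122²·(1 − 0.21579443)·56900000/3208 = 9134.9885.
Sum = 14084.684.

14084.7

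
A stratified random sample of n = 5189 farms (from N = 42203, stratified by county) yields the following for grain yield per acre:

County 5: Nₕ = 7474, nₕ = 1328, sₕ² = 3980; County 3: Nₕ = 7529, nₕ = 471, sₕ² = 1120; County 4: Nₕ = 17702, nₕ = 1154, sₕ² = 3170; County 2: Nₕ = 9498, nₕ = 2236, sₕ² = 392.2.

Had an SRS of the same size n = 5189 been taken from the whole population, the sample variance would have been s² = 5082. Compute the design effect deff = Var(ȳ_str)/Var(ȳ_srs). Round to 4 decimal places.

0.7065

Var(ȳ_str) = Σ Wₕ²(1−fₕ)sₕ²/nₕ with Wₕ = Nₕ/42203:
  County 5: (7474/42203)²·(1−1328/7474)·3980/1328 = 0.077293682
  County 3: (7529/42203)²·(1−471/7529)·1120/471 = 0.070946246
  County 4: (17702/42203)²·(1−1154/17702)·3170/1154 = 0.45178796
  County 2: (9498/42203)²·(1−2236/9498)·392.2/2236 = 0.0067926236
  → Var(ȳ_str) = 0.60682051.
Var(ȳ_srs) = (1 − 5189/42203)·5082/5189 = 0.85896148.
deff = 0.60682051 / 0.85896148 = 0.7065.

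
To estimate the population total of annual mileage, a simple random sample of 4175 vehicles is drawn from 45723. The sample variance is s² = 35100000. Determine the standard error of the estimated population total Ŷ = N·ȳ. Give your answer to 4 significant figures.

3.996 × 10^6

Var(Ŷ) = N²·Var(ȳ) = N²·(1 − n/N)·s²/n.
f = 4175/45723 = 0.09131072; Var(ȳ) = 0.90868928·35100000/4175 = 7639.5195.
Var(Ŷ) = 45723² · 7639.5195 = 1.5971124 × 10^13.
SE(Ŷ) = √(1.5971124 × 10^13) = 3.996 × 10^6.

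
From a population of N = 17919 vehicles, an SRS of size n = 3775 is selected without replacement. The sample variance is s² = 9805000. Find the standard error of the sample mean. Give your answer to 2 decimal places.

Under SRS without replacement, Var(ȳ) = (1 − f)·s²/n with f = n/N = 3775/17919 = 0.21067024.
Var(ȳ) = (1 − 0.21067024)·9805000/3775 = 0.78932976·2597.351 = 2050.1664.
SE(ȳ) = √(2050.1664) = 45.28.

45.28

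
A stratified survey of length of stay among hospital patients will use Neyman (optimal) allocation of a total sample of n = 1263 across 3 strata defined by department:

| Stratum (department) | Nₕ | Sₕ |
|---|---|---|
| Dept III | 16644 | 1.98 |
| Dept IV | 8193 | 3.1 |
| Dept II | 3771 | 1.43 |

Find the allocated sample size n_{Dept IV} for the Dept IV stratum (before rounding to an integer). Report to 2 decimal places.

503.22

Neyman allocation: nₕ = n·NₕSₕ / Σⱼ NⱼSⱼ.
Σ NⱼSⱼ = 16644·1.98 + 8193·3.1 + 3771·1.43 = 63745.95.
n_{Dept IV} = 1263·8193·3.1 / 63745.95 = 503.22.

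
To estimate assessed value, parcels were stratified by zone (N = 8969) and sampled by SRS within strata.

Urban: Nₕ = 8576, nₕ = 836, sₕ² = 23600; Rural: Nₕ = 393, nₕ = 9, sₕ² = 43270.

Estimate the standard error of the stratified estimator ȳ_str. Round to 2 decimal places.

Var(ȳ_str) = Σₕ Wₕ²(1 − fₕ)sₕ²/nₕ with Wₕ = Nₕ/N, N = 8969.
Urban: Wₕ = 0.95618241; term = 0.95618241²·(1 − 0.09748134)·23600/836 = 23.293965.
Rural: Wₕ = 0.04381759; term = 0.04381759²·(1 − 0.02290076)·43270/9 = 9.0194512.
Sum = 32.313416.
SE = √(32.313416) = 5.68.

5.68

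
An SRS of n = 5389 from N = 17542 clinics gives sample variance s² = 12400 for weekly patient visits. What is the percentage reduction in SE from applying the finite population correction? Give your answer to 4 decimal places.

16.7657

f = n/N = 5389/17542 = 0.30720556.
SE_no-fpc = √(s²/n) = 1.5168993; SE_fpc = √((1−f)s²/n) = 1.2625801.
Ratio = √(1−f) = 0.83234274. Reduction = 100·(1 − 0.83234274) = 16.7657%.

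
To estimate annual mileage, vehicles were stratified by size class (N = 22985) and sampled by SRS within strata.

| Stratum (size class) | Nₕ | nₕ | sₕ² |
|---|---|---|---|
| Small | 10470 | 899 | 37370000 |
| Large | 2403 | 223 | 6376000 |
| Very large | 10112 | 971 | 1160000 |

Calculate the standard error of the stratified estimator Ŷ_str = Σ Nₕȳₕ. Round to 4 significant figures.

2.104 × 10^6

Var(Ŷ_str) = Σₕ Nₕ²(1 − fₕ)sₕ²/nₕ.
Small: 10470²·(1 − 899/10470)·37370000/899 = 4.1655025 × 10^12.
Large: 2403²·(1 − 223/2403)·6376000/223 = 1.4977996 × 10^11.
Very large: 10112²·(1 − 971/10112)·1160000/971 = 1.1042554 × 10^11.
Sum = 4.425708 × 10^12.
SE = √(4.425708 × 10^12) = 2.104 × 10^6.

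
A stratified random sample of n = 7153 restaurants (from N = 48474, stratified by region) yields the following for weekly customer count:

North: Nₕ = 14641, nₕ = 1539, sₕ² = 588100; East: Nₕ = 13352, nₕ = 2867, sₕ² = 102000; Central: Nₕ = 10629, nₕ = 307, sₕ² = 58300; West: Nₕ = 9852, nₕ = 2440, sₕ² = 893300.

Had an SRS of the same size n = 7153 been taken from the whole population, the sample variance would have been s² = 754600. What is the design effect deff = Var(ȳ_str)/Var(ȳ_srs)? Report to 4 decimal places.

0.5956

Var(ȳ_str) = Σ Wₕ²(1−fₕ)sₕ²/nₕ with Wₕ = Nₕ/48474:
  North: (14641/48474)²·(1−1539/14641)·588100/1539 = 31.196306
  East: (13352/48474)²·(1−2867/13352)·102000/2867 = 2.1196762
  Central: (10629/48474)²·(1−307/10629)·58300/307 = 8.866837
  West: (9852/48474)²·(1−2440/9852)·893300/2440 = 11.377572
  → Var(ȳ_str) = 53.560391.
Var(ȳ_srs) = (1 − 7153/48474)·754600/7153 = 89.92709.
deff = 53.560391 / 89.92709 = 0.5956.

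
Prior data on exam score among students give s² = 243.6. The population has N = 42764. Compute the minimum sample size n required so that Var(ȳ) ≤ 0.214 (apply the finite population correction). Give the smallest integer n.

1109

Without fpc, n₀ = s²/D = 243.6/0.214 = 1138.3178.
With fpc, (1 − n/N)·s²/n ≤ D requires n ≥ n₀/(1 + n₀/N) = 1138.3178/(1 + 1138.3178/42764) = 1108.8030.
Rounding up, n = 1109.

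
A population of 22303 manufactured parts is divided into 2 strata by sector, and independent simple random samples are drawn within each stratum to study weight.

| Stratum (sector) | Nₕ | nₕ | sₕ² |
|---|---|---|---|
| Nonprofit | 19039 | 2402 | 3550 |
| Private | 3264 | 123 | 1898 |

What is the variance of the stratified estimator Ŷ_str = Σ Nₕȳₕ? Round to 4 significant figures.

Var(Ŷ_str) = Σₕ Nₕ²(1 − fₕ)sₕ²/nₕ.
Nonprofit: 19039²·(1 − 2402/19039)·3550/2402 = 4.6813865 × 10^8.
Private: 3264²·(1 − 123/3264)·1898/123 = 1.5820098 × 10^8.
Sum = 6.2633963 × 10^8.

6.263 × 10^8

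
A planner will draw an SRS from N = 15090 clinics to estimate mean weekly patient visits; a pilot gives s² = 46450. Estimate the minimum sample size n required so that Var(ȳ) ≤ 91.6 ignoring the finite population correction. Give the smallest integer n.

508

Without fpc, n₀ = s²/D = 46450/91.6 = 507.0961.
Rounding up, n = 508.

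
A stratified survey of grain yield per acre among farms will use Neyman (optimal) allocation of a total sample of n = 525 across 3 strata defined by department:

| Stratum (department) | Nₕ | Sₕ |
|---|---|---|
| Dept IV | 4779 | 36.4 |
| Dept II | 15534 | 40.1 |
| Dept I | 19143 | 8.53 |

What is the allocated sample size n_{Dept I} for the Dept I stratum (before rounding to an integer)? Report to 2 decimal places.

Neyman allocation: nₕ = n·NₕSₕ / Σⱼ NⱼSⱼ.
Σ NⱼSⱼ = 4779·36.4 + 15534·40.1 + 19143·8.53 = 960158.79.
n_{Dept I} = 525·19143·8.53 / 960158.79 = 89.28.

89.28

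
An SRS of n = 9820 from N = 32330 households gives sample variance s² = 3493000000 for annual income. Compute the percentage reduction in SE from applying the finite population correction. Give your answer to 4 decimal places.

16.5580

f = n/N = 9820/32330 = 0.30374265.
SE_no-fpc = √(s²/n) = 596.40812; SE_fpc = √((1−f)s²/n) = 497.65508.
Ratio = √(1−f) = 0.83442037. Reduction = 100·(1 − 0.83442037) = 16.5580%.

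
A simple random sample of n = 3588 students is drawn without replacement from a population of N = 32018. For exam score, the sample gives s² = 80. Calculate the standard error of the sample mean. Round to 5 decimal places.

0.14071

Under SRS without replacement, Var(ȳ) = (1 − f)·s²/n with f = n/N = 3588/32018 = 0.11206197.
Var(ȳ) = (1 − 0.11206197)·80/3588 = 0.88793803·0.022296544 = 0.019797949.
SE(ȳ) = √(0.019797949) = 0.14071.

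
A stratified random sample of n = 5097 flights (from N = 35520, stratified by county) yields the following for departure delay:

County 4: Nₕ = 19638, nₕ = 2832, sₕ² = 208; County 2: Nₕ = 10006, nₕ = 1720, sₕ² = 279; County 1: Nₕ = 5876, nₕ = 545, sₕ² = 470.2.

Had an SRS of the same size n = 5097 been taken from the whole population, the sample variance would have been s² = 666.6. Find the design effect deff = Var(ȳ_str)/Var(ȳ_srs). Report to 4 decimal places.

Var(ȳ_str) = Σ Wₕ²(1−fₕ)sₕ²/nₕ with Wₕ = Nₕ/35520:
  County 4: (19638/35520)²·(1−2832/19638)·208/2832 = 0.019212584
  County 2: (10006/35520)²·(1−1720/10006)·279/1720 = 0.010659462
  County 1: (5876/35520)²·(1−545/5876)·470.2/545 = 0.021420553
  → Var(ȳ_str) = 0.051292599.
Var(ȳ_srs) = (1 − 5097/35520)·666.6/5097 = 0.11201592.
deff = 0.051292599 / 0.11201592 = 0.4579.

0.4579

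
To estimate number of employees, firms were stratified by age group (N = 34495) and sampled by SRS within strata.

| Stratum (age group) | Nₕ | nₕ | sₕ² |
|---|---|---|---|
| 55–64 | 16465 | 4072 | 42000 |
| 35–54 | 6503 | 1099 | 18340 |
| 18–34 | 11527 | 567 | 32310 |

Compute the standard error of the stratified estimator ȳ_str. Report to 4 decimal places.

2.8830

Var(ȳ_str) = Σₕ Wₕ²(1 − fₕ)sₕ²/nₕ with Wₕ = Nₕ/N, N = 34495.
55–64: Wₕ = 0.47731555; term = 0.47731555²·(1 − 0.24731248)·42000/4072 = 1.7687539.
35–54: Wₕ = 0.18852008; term = 0.18852008²·(1 − 0.16899892)·18340/1099 = 0.49285417.
18–34: Wₕ = 0.33416437; term = 0.33416437²·(1 − 0.04918886)·32310/567 = 6.0501821.
Sum = 8.3117902.
SE = √(8.3117902) = 2.8830.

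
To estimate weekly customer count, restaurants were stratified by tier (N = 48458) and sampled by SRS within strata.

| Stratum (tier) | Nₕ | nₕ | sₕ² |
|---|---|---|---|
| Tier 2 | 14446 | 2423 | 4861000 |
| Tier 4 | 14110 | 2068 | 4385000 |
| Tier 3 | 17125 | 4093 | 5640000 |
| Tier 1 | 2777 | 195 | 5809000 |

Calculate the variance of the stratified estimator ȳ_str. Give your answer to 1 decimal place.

523.7

Var(ȳ_str) = Σₕ Wₕ²(1 − fₕ)sₕ²/nₕ with Wₕ = Nₕ/N, N = 48458.
Tier 2: Wₕ = 0.29811383; term = 0.29811383²·(1 − 0.16772809)·4861000/2423 = 148.38899.
Tier 4: Wₕ = 0.29117999; term = 0.29117999²·(1 − 0.14656272)·4385000/2068 = 153.43122.
Tier 3: Wₕ = 0.35339882; term = 0.35339882²·(1 − 0.23900730)·5640000/4093 = 130.96283.
Tier 1: Wₕ = 0.05730736; term = 0.05730736²·(1 − 0.07021966)·5809000/195 = 90.963657.
Sum = 523.7467.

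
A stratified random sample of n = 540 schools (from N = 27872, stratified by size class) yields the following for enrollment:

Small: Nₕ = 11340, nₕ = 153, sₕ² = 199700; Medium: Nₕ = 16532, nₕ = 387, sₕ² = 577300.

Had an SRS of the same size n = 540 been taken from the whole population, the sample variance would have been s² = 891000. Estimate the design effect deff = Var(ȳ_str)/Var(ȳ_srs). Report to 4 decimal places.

0.4485

Var(ȳ_str) = Σ Wₕ²(1−fₕ)sₕ²/nₕ with Wₕ = Nₕ/27872:
  Small: (11340/27872)²·(1−153/11340)·199700/153 = 213.14594
  Medium: (16532/27872)²·(1−387/16532)·577300/387 = 512.52821
  → Var(ȳ_str) = 725.67415.
Var(ȳ_srs) = (1 − 540/27872)·891000/540 = 1618.0324.
deff = 725.67415 / 1618.0324 = 0.4485.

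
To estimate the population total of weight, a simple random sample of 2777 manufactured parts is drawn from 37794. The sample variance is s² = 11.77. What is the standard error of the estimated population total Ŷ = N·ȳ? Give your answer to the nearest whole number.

2368

Var(Ŷ) = N²·Var(ȳ) = N²·(1 − n/N)·s²/n.
f = 2777/37794 = 0.07347727; Var(ȳ) = 0.92652273·11.77/2777 = 0.0039269617.
Var(Ŷ) = 37794² · 0.0039269617 = 5.6092188 × 10^6.
SE(Ŷ) = √(5.6092188 × 10^6) = 2368.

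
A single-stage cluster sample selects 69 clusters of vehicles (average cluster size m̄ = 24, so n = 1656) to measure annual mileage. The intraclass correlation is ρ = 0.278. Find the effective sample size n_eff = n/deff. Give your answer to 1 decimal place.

deff = 1 + (24 − 1)·0.278 = 1 + 6.394 = 7.394.
n_eff = 1656 / 7.394 = 224.0.

224.0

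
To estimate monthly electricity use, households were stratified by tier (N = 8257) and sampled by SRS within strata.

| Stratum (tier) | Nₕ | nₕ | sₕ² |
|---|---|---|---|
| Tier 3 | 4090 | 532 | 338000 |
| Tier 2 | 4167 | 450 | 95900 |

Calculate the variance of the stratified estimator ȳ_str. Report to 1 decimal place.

Var(ȳ_str) = Σₕ Wₕ²(1 − fₕ)sₕ²/nₕ with Wₕ = Nₕ/N, N = 8257.
Tier 3: Wₕ = 0.49533729; term = 0.49533729²·(1 − 0.13007335)·338000/532 = 135.60939.
Tier 2: Wₕ = 0.50466271; term = 0.50466271²·(1 − 0.10799136)·95900/450 = 48.414738.
Sum = 184.02413.

184.0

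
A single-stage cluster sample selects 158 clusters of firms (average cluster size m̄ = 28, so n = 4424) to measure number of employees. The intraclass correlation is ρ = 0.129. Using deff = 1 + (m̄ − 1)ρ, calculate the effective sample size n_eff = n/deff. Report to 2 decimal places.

986.84

deff = 1 + (28 − 1)·0.129 = 1 + 3.483 = 4.483.
n_eff = 4424 / 4.483 = 986.84.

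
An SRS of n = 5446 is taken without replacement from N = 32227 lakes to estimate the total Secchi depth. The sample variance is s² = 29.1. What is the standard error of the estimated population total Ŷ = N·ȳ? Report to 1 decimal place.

2147.5

Var(Ŷ) = N²·Var(ȳ) = N²·(1 − n/N)·s²/n.
f = 5446/32227 = 0.16898874; Var(ȳ) = 0.83101126·29.1/5446 = 0.0044404017.
Var(Ŷ) = 32227² · 0.0044404017 = 4.6117103 × 10^6.
SE(Ŷ) = √(4.6117103 × 10^6) = 2147.5.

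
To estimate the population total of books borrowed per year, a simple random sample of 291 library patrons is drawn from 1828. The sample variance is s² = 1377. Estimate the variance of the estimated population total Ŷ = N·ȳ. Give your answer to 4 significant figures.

1.330 × 10^7

Var(Ŷ) = N²·Var(ȳ) = N²·(1 − n/N)·s²/n.
f = 291/1828 = 0.15919037; Var(ȳ) = 0.84080963·1377/291 = 3.9786765.
Var(Ŷ) = 1828² · 3.9786765 = 1.3295082 × 10^7.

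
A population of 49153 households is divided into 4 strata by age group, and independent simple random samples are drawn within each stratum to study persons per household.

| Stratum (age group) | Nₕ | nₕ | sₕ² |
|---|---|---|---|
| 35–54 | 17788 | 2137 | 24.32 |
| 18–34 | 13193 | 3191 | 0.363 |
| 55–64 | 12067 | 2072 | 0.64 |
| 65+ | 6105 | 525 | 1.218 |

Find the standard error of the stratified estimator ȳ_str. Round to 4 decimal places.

Var(ȳ_str) = Σₕ Wₕ²(1 − fₕ)sₕ²/nₕ with Wₕ = Nₕ/N, N = 49153.
35–54: Wₕ = 0.36189042; term = 0.36189042²·(1 − 0.12013717)·24.32/2137 = 0.0013113789.
18–34: Wₕ = 0.26840681; term = 0.26840681²·(1 − 0.24187069)·0.363/3191 = 6.2131262 × 10^-6.
55–64: Wₕ = 0.24549875; term = 0.24549875²·(1 − 0.17170796)·0.64/2072 = 1.541957 × 10^-5.
65+: Wₕ = 0.12420402; term = 0.12420402²·(1 − 0.08599509)·1.218/525 = 3.2712052 × 10^-5.
Sum = 0.0013657236.
SE = √(0.0013657236) = 0.0370.

0.0370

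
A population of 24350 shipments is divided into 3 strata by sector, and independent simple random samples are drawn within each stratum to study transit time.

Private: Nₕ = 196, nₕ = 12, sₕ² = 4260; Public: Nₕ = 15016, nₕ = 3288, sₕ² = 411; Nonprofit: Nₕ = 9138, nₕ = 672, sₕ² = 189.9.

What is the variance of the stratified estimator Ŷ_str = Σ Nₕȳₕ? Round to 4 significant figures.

5.668 × 10^7

Var(Ŷ_str) = Σₕ Nₕ²(1 − fₕ)sₕ²/nₕ.
Private: 196²·(1 − 12/196)·4260/12 = 1.280272 × 10^7.
Public: 15016²·(1 − 3288/15016)·411/3288 = 2.2013456 × 10^7.
Nonprofit: 9138²·(1 − 672/9138)·189.9/672 = 2.1861759 × 10^7.
Sum = 5.6677935 × 10^7.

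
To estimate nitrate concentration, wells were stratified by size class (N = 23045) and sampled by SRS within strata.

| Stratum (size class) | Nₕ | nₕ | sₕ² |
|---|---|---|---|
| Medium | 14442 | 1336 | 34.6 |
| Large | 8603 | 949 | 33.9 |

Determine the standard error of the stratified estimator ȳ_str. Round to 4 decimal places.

0.1169

Var(ȳ_str) = Σₕ Wₕ²(1 − fₕ)sₕ²/nₕ with Wₕ = Nₕ/N, N = 23045.
Medium: Wₕ = 0.62668692; term = 0.62668692²·(1 − 0.09250796)·34.6/1336 = 0.0092302554.
Large: Wₕ = 0.37331308; term = 0.37331308²·(1 − 0.11031036)·33.9/949 = 0.0044291301.
Sum = 0.013659386.
SE = √(0.013659386) = 0.1169.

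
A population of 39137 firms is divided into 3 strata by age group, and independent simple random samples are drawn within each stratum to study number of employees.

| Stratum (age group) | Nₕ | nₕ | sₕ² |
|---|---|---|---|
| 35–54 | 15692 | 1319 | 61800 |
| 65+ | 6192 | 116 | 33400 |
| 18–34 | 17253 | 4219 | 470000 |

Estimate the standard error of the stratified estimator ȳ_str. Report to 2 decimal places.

Var(ȳ_str) = Σₕ Wₕ²(1 − fₕ)sₕ²/nₕ with Wₕ = Nₕ/N, N = 39137.
35–54: Wₕ = 0.40095051; term = 0.40095051²·(1 − 0.08405557)·61800/1319 = 6.8991302.
65+: Wₕ = 0.15821346; term = 0.15821346²·(1 − 0.01873385)·33400/116 = 7.0723236.
18–34: Wₕ = 0.44083604; term = 0.44083604²·(1 − 0.24453718)·470000/4219 = 16.35519.
Sum = 30.326644.
SE = √(30.326644) = 5.51.

5.51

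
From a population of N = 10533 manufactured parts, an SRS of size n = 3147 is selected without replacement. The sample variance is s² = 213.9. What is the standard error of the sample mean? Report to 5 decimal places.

0.21832

Under SRS without replacement, Var(ȳ) = (1 − f)·s²/n with f = n/N = 3147/10533 = 0.29877528.
Var(ȳ) = (1 − 0.29877528)·213.9/3147 = 0.70122472·0.067969495 = 0.04766189.
SE(ȳ) = √(0.04766189) = 0.21832.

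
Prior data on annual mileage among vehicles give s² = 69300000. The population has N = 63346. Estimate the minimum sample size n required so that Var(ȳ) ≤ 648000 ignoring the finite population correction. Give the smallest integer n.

Without fpc, n₀ = s²/D = 69300000/648000 = 106.9444.
Rounding up, n = 107.

107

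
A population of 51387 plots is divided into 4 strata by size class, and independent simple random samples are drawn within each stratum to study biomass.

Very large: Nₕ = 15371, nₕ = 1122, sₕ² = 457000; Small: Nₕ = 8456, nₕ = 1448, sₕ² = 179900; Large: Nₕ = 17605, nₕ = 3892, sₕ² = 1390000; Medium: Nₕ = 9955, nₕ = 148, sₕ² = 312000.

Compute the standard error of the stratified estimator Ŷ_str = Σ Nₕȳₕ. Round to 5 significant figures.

623380

Var(Ŷ_str) = Σₕ Nₕ²(1 − fₕ)sₕ²/nₕ.
Very large: 15371²·(1 − 1122/15371)·457000/1122 = 8.9209243 × 10^10.
Small: 8456²·(1 − 1448/8456)·179900/1448 = 7.3624383 × 10^9.
Large: 17605²·(1 − 3892/17605)·1390000/3892 = 8.6220487 × 10^10.
Medium: 9955²·(1 − 148/9955)·312000/148 = 2.0581182 × 10^11.
Sum = 3.8860399 × 10^11.
SE = √(3.8860399 × 10^11) = 623380.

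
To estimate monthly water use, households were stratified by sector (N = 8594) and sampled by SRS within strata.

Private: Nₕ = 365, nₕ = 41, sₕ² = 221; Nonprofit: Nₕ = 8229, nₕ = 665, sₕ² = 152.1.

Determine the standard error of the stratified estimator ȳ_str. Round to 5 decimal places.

0.44877

Var(ȳ_str) = Σₕ Wₕ²(1 − fₕ)sₕ²/nₕ with Wₕ = Nₕ/N, N = 8594.
Private: Wₕ = 0.04247149; term = 0.04247149²·(1 − 0.11232877)·221/41 = 0.0086308902.
Nonprofit: Wₕ = 0.95752851; term = 0.95752851²·(1 − 0.08081176)·152.1/665 = 0.19275935.
Sum = 0.20139024.
SE = √(0.20139024) = 0.44877.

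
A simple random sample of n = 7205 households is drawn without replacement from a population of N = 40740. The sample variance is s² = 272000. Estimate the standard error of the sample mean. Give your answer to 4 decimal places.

5.5745

Under SRS without replacement, Var(ȳ) = (1 − f)·s²/n with f = n/N = 7205/40740 = 0.17685322.
Var(ȳ) = (1 − 0.17685322)·272000/7205 = 0.82314678·37.751561 = 31.075076.
SE(ȳ) = √(31.075076) = 5.5745.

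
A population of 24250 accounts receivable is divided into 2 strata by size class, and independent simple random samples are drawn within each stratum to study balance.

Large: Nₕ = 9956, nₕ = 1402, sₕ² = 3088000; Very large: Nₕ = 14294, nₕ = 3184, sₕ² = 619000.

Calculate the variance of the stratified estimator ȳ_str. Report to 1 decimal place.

Var(ȳ_str) = Σₕ Wₕ²(1 − fₕ)sₕ²/nₕ with Wₕ = Nₕ/N, N = 24250.
Large: Wₕ = 0.41055670; term = 0.41055670²·(1 − 0.14081961)·3088000/1402 = 318.97741.
Very large: Wₕ = 0.58944330; term = 0.58944330²·(1 − 0.22275080)·619000/3184 = 52.500319.
Sum = 371.47773.

371.5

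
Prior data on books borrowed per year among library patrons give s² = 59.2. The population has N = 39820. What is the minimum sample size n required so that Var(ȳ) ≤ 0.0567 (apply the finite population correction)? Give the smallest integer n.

Without fpc, n₀ = s²/D = 59.2/0.0567 = 1044.0917.
With fpc, (1 − n/N)·s²/n ≤ D requires n ≥ n₀/(1 + n₀/N) = 1044.0917/(1 + 1044.0917/39820) = 1017.4148.
Rounding up, n = 1018.

1018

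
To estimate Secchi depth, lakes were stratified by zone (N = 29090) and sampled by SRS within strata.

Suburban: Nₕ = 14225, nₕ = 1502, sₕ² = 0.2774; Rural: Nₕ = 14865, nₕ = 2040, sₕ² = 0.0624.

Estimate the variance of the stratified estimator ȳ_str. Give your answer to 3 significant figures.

Var(ȳ_str) = Σₕ Wₕ²(1 − fₕ)sₕ²/nₕ with Wₕ = Nₕ/N, N = 29090.
Suburban: Wₕ = 0.48899966; term = 0.48899966²·(1 − 0.10558875)·0.2774/1502 = 3.9499435 × 10^-5.
Rural: Wₕ = 0.51100034; term = 0.51100034²·(1 − 0.13723512)·0.0624/2040 = 6.8911113 × 10^-6.
Sum = 4.6390546 × 10^-5.

4.64 × 10^-5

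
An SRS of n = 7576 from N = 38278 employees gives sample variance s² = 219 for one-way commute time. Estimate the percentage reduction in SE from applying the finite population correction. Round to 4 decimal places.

f = n/N = 7576/38278 = 0.19792048.
SE_no-fpc = √(s²/n) = 0.17002081; SE_fpc = √((1−f)s²/n) = 0.15226875.
Ratio = √(1−f) = 0.89558893. Reduction = 100·(1 − 0.89558893) = 10.4411%.

10.4411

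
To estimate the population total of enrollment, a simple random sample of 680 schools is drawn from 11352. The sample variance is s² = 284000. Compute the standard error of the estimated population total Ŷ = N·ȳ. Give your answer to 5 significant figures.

224940

Var(Ŷ) = N²·Var(ȳ) = N²·(1 − n/N)·s²/n.
f = 680/11352 = 0.05990134; Var(ȳ) = 0.94009866·284000/680 = 392.62944.
Var(Ŷ) = 11352² · 392.62944 = 5.0597333 × 10^10.
SE(Ŷ) = √(5.0597333 × 10^10) = 224940.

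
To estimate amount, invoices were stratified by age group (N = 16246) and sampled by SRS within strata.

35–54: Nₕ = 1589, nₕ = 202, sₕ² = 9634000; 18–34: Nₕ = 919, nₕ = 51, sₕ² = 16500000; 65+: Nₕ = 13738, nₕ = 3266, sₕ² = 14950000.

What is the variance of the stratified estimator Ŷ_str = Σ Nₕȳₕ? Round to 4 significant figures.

Var(Ŷ_str) = Σₕ Nₕ²(1 − fₕ)sₕ²/nₕ.
35–54: 1589²·(1 − 202/1589)·9634000/202 = 1.0511281 × 10^11.
18–34: 919²·(1 − 51/919)·16500000/51 = 2.5807682 × 10^11.
65+: 13738²·(1 − 3266/13738)·14950000/3266 = 6.5853393 × 10^11.
Sum = 1.0217236 × 10^12.

1.022 × 10^12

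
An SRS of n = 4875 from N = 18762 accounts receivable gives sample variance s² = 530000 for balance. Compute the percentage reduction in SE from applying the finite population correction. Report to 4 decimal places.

13.9671

f = n/N = 4875/18762 = 0.25983371.
SE_no-fpc = √(s²/n) = 10.42679; SE_fpc = √((1−f)s²/n) = 8.9704716.
Ratio = √(1−f) = 0.86032918. Reduction = 100·(1 − 0.86032918) = 13.9671%.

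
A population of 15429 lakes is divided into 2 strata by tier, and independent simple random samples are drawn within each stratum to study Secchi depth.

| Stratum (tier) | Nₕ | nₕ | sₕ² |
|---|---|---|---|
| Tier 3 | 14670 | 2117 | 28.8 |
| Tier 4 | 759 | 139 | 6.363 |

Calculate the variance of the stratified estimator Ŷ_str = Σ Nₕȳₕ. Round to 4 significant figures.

Var(Ŷ_str) = Σₕ Nₕ²(1 − fₕ)sₕ²/nₕ.
Tier 3: 14670²·(1 − 2117/14670)·28.8/2117 = 2.5052396 × 10^6.
Tier 4: 759²·(1 − 139/759)·6.363/139 = 21541.731.
Sum = 2.5267813 × 10^6.

2.527 × 10^6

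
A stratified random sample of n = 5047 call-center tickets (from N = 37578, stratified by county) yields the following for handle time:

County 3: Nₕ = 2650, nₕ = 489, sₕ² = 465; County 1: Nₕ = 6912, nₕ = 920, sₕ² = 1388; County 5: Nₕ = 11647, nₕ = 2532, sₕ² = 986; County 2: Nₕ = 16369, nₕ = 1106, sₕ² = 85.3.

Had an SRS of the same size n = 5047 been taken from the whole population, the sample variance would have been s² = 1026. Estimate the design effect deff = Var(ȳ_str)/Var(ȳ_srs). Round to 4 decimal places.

Var(ȳ_str) = Σ Wₕ²(1−fₕ)sₕ²/nₕ with Wₕ = Nₕ/37578:
  County 3: (2650/37578)²·(1−489/2650)·465/489 = 0.0038563586
  County 1: (6912/37578)²·(1−920/6912)·1388/920 = 0.044249651
  County 5: (11647/37578)²·(1−2532/11647)·986/2532 = 0.02927633
  County 2: (16369/37578)²·(1−1106/16369)·85.3/1106 = 0.013645474
  → Var(ȳ_str) = 0.091027814.
Var(ȳ_srs) = (1 − 5047/37578)·1026/5047 = 0.17598587.
deff = 0.091027814 / 0.17598587 = 0.5172.

0.5172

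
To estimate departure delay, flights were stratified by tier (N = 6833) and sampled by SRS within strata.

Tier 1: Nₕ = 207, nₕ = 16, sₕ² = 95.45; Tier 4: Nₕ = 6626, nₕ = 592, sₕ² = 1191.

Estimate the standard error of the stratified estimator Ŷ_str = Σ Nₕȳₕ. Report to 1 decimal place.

8981.7

Var(Ŷ_str) = Σₕ Nₕ²(1 − fₕ)sₕ²/nₕ.
Tier 1: 207²·(1 − 16/207)·95.45/16 = 235862.92.
Tier 4: 6626²·(1 − 592/6626)·1191/592 = 8.043532 × 10^7.
Sum = 8.0671183 × 10^7.
SE = √(8.0671183 × 10^7) = 8981.7.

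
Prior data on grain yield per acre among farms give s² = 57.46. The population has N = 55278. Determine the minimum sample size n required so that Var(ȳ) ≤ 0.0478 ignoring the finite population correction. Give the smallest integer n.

Without fpc, n₀ = s²/D = 57.46/0.0478 = 1202.0921.
Rounding up, n = 1203.

1203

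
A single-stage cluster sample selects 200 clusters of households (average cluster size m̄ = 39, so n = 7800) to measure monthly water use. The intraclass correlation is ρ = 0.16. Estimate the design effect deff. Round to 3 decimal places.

deff = 1 + (39 − 1)·0.16 = 1 + 6.08 = 7.08.

7.080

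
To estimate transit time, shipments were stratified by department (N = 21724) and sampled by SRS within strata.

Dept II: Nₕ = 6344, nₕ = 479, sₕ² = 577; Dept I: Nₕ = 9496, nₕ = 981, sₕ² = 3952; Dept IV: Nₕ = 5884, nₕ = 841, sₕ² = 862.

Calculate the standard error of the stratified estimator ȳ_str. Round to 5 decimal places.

Var(ȳ_str) = Σₕ Wₕ²(1 − fₕ)sₕ²/nₕ with Wₕ = Nₕ/N, N = 21724.
Dept II: Wₕ = 0.29202725; term = 0.29202725²·(1 − 0.07550441)·577/479 = 0.094971195.
Dept I: Wₕ = 0.43712024; term = 0.43712024²·(1 − 0.10330666)·3952/981 = 0.69022979.
Dept IV: Wₕ = 0.27085251; term = 0.27085251²·(1 − 0.14292998)·862/841 = 0.064445606.
Sum = 0.84964659.
SE = √(0.84964659) = 0.92176.

0.92176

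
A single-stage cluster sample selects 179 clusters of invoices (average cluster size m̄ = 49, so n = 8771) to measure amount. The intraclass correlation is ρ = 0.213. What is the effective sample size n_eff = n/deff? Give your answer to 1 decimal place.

781.5

deff = 1 + (49 − 1)·0.213 = 1 + 10.224 = 11.224.
n_eff = 8771 / 11.224 = 781.5.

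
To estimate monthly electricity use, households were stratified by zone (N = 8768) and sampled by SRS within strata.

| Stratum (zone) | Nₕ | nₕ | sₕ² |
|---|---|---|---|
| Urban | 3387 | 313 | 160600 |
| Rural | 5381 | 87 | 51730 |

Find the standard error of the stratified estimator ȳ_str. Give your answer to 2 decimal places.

17.02

Var(ȳ_str) = Σₕ Wₕ²(1 − fₕ)sₕ²/nₕ with Wₕ = Nₕ/N, N = 8768.
Urban: Wₕ = 0.38629106; term = 0.38629106²·(1 − 0.09241216)·160600/313 = 69.489499.
Rural: Wₕ = 0.61370894; term = 0.61370894²·(1 − 0.01616800)·51730/87 = 220.32769.
Sum = 289.81719.
SE = √(289.81719) = 17.02.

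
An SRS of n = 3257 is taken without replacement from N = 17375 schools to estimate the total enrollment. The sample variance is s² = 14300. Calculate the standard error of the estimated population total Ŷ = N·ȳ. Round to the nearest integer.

32818

Var(Ŷ) = N²·Var(ȳ) = N²·(1 − n/N)·s²/n.
f = 3257/17375 = 0.18745324; Var(ȳ) = 0.81254676·14300/3257 = 3.5675219.
Var(Ŷ) = 17375² · 3.5675219 = 1.0770014 × 10^9.
SE(Ŷ) = √(1.0770014 × 10^9) = 32818.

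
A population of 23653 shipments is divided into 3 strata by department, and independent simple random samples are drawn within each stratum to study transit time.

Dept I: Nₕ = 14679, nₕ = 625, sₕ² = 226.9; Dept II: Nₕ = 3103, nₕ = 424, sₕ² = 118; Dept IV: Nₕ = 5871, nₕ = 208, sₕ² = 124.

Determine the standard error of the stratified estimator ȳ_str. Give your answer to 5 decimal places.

0.41645

Var(ȳ_str) = Σₕ Wₕ²(1 − fₕ)sₕ²/nₕ with Wₕ = Nₕ/N, N = 23653.
Dept I: Wₕ = 0.62059781; term = 0.62059781²·(1 − 0.04257783)·226.9/625 = 0.13386851.
Dept II: Wₕ = 0.13118843; term = 0.13118843²·(1 − 0.13664196)·118/424 = 0.0041352158.
Dept IV: Wₕ = 0.24821376; term = 0.24821376²·(1 − 0.03542838)·124/208 = 0.035427828.
Sum = 0.17343155.
SE = √(0.17343155) = 0.41645.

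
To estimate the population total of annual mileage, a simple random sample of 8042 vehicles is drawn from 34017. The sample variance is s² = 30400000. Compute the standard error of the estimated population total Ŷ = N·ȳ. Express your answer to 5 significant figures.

1.8276 × 10^6

Var(Ŷ) = N²·Var(ȳ) = N²·(1 − n/N)·s²/n.
f = 8042/34017 = 0.23641121; Var(ȳ) = 0.76358879·30400000/8042 = 2886.4834.
Var(Ŷ) = 34017² · 2886.4834 = 3.3401124 × 10^12.
SE(Ŷ) = √(3.3401124 × 10^12) = 1.8276 × 10^6.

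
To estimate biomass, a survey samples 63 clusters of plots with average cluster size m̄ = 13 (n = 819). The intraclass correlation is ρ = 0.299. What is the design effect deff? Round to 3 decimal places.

deff = 1 + (13 − 1)·0.299 = 1 + 3.588 = 4.588.

4.588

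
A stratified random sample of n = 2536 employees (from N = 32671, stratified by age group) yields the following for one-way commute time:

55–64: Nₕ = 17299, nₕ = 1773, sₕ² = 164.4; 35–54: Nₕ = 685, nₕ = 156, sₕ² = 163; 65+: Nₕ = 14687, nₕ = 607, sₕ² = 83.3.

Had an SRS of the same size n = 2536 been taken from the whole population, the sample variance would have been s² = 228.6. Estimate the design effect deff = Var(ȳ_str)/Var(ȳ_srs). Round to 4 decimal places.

Var(ȳ_str) = Σ Wₕ²(1−fₕ)sₕ²/nₕ with Wₕ = Nₕ/32671:
  55–64: (17299/32671)²·(1−1773/17299)·164.4/1773 = 0.02333183
  35–54: (685/32671)²·(1−156/685)·163/156 = 3.5471895 × 10^-4
  65+: (14687/32671)²·(1−607/14687)·83.3/607 = 0.02658687
  → Var(ȳ_str) = 0.050273419.
Var(ȳ_srs) = (1 − 2536/32671)·228.6/2536 = 0.083144925.
deff = 0.050273419 / 0.083144925 = 0.6046.

0.6046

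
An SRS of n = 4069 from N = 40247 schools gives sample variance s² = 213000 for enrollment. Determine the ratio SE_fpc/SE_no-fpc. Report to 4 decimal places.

f = n/N = 4069/40247 = 0.10110070.
SE_no-fpc = √(s²/n) = 7.2351236; SE_fpc = √((1−f)s²/n) = 6.8596424.
Ratio = √(1−f) = 0.94810300.

0.9481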